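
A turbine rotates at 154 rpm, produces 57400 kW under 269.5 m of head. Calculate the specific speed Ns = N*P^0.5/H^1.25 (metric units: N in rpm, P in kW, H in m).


Ns = 154 * 57400^0.5 / 269.5^1.25 = 33.7892


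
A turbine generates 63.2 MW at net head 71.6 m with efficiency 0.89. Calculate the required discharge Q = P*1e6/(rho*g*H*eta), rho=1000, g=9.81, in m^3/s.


Q = 63.2 * 1e6 / (1000 * 9.81 * 71.6 * 0.89) = 101.0986 m^3/s


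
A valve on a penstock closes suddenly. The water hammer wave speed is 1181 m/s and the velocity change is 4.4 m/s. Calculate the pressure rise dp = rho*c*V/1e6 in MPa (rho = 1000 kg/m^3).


dp = 1000 * 1181 * 4.4 / 1e6 = 5.1964 MPa


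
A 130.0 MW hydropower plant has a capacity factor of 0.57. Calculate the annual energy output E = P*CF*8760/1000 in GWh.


E = 130.0 * 0.57 * 8760 / 1000 = 649.1160 GWh


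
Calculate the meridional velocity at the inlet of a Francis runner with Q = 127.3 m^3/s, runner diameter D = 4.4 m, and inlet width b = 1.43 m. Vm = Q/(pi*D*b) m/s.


Vm = 127.3 / (pi * 4.4 * 1.43) = 6.4401 m/s


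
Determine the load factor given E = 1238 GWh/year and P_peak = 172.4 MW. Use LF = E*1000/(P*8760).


LF = 1238 * 1000 / (172.4 * 8760) = 0.8197


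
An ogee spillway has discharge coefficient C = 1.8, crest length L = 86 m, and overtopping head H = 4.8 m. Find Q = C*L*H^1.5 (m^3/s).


Q = 1.8 * 86 * 4.8^1.5 = 1627.9191 m^3/s


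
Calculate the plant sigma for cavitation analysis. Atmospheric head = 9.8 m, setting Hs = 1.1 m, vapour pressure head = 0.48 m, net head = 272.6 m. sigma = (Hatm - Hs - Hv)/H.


sigma = (9.8 - 1.1 - 0.48) / 272.6 = 0.0302


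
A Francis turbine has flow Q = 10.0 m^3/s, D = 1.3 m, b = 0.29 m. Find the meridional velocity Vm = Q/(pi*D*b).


Vm = 10.0 / (pi * 1.3 * 0.29) = 8.4432 m/s


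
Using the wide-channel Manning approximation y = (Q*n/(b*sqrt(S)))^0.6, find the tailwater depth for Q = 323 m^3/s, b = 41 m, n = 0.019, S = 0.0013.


y = (323 * 0.019 / (41 * 0.0013^0.5))^0.6 = 2.3492 m


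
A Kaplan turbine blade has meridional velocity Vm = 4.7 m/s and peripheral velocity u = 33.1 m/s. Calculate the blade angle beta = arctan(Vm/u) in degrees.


beta = arctan(4.7 / 33.1) = 8.0816 degrees


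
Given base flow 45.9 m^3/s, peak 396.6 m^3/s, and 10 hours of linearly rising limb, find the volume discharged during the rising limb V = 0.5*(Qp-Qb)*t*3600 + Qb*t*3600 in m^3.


V = 0.5*(396.6 - 45.9)*10*3600 + 45.9*10*3600 = 7.9650e+06 m^3


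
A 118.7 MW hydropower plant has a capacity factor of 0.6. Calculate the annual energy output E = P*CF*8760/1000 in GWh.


E = 118.7 * 0.6 * 8760 / 1000 = 623.8872 GWh


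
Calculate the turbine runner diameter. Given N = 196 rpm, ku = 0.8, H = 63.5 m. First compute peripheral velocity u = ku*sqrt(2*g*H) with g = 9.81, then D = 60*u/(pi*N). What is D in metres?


u = 0.8 * sqrt(2*9.81*63.5) = 28.2375 m/s
D = 60 * 28.2375 / (pi * 196) = 2.7515 m


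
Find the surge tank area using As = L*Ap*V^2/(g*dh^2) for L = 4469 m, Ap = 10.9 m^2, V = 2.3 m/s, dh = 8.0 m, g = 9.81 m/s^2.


As = 4469 * 10.9 * 2.3^2 / (9.81 * 8.0^2) = 410.4342 m^2


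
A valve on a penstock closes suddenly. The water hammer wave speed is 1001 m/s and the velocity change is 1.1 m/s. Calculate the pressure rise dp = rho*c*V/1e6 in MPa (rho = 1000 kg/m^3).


dp = 1000 * 1001 * 1.1 / 1e6 = 1.1011 MPa


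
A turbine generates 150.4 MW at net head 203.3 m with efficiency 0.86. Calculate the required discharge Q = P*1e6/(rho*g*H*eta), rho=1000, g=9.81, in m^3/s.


Q = 150.4 * 1e6 / (1000 * 9.81 * 203.3 * 0.86) = 87.6886 m^3/s


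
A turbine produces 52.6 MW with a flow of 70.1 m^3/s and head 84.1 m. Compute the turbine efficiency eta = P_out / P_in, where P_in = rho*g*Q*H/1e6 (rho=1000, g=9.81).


P_in = 1000 * 9.81 * 70.1 * 84.1 / 1e6 = 57.8340 MW
eta = 52.6 / 57.8340 = 0.9095


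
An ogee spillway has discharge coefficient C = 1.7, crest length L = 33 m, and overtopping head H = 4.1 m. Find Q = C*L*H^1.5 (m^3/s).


Q = 1.7 * 33 * 4.1^1.5 = 465.7348 m^3/s


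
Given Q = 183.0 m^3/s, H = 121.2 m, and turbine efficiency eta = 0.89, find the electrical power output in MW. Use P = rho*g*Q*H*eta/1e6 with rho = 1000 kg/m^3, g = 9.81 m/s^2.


P = 1000 * 9.81 * 183.0 * 121.2 * 0.89 / 1e6 = 193.6479 MW


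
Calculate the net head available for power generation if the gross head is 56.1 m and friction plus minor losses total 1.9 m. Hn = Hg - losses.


Hn = 56.1 - 1.9 = 54.2000 m


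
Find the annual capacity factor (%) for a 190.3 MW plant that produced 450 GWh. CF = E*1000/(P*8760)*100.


CF = 450 * 1000 / (190.3 * 8760) * 100 = 26.9941 %


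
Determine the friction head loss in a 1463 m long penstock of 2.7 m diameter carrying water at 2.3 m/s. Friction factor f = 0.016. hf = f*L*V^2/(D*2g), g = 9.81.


hf = 0.016 * 1463 * 2.3^2 / (2.7 * 2 * 9.81) = 2.3375 m


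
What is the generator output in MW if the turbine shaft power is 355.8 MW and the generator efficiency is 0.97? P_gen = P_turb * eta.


P_gen = 355.8 * 0.97 = 345.1260 MW


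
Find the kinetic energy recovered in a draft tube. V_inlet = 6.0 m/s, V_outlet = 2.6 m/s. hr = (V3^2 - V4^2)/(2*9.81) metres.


hr = (6.0^2 - 2.6^2) / (2*9.81) = 1.4903 m


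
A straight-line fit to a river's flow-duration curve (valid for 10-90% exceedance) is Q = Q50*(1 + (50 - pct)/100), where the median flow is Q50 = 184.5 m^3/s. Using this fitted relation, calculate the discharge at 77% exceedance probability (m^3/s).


Q = 184.5 * (1 + (50 - 77)/100) = 134.6850 m^3/s


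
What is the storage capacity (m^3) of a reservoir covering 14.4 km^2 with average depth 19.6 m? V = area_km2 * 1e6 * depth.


V = 14.4 * 1e6 * 19.6 = 2.8224e+08 m^3


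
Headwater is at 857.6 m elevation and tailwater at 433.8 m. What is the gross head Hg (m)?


Hg = 857.6 - 433.8 = 423.8000 m


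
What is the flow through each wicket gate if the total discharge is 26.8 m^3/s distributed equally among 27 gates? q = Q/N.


q = 26.8 / 27 = 0.9926 m^3/s


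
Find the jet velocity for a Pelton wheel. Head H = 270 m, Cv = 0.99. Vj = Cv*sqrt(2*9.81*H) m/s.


Vj = 0.99 * sqrt(2*9.81*270) = 72.0554 m/s


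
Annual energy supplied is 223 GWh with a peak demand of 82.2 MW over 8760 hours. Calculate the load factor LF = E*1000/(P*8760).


LF = 223 * 1000 / (82.2 * 8760) = 0.3097


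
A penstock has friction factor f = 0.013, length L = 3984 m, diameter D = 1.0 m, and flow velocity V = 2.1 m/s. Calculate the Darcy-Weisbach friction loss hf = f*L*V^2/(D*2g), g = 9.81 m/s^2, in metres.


hf = 0.013 * 3984 * 2.1^2 / (1.0 * 2 * 9.81) = 11.6413 m


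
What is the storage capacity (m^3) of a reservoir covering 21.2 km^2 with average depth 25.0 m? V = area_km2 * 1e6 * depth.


V = 21.2 * 1e6 * 25.0 = 5.3000e+08 m^3


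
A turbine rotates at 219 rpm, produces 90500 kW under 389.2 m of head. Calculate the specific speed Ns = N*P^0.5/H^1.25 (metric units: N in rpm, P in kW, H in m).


Ns = 219 * 90500^0.5 / 389.2^1.25 = 38.1112


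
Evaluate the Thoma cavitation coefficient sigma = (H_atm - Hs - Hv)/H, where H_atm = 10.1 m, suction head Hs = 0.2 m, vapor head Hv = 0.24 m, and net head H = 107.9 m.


sigma = (10.1 - 0.2 - 0.24) / 107.9 = 0.0895


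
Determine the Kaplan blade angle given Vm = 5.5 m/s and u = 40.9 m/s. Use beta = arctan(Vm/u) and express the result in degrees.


beta = arctan(5.5 / 40.9) = 7.6589 degrees


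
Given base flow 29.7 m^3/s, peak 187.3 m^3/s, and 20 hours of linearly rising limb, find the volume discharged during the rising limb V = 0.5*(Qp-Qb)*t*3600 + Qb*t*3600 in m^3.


V = 0.5*(187.3 - 29.7)*20*3600 + 29.7*20*3600 = 7.8120e+06 m^3


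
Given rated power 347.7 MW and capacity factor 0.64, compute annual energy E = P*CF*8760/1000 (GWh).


E = 347.7 * 0.64 * 8760 / 1000 = 1949.3453 GWh


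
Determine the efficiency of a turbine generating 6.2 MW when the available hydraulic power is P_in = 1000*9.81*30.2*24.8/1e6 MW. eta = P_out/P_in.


P_in = 1000 * 9.81 * 30.2 * 24.8 / 1e6 = 7.3473 MW
eta = 6.2 / 7.3473 = 0.8438


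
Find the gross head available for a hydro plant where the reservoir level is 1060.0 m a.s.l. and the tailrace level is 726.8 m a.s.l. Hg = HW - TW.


Hg = 1060.0 - 726.8 = 333.2000 m


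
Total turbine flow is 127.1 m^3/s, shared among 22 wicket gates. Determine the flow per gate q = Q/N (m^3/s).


q = 127.1 / 22 = 5.7773 m^3/s


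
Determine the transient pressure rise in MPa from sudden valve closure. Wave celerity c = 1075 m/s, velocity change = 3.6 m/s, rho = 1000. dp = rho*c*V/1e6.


dp = 1000 * 1075 * 3.6 / 1e6 = 3.8700 MPa


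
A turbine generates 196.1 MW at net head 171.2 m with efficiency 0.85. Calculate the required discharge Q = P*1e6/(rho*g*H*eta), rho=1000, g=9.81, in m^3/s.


Q = 196.1 * 1e6 / (1000 * 9.81 * 171.2 * 0.85) = 137.3681 m^3/s


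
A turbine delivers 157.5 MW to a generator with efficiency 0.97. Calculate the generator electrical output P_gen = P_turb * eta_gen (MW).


P_gen = 157.5 * 0.97 = 152.7750 MW


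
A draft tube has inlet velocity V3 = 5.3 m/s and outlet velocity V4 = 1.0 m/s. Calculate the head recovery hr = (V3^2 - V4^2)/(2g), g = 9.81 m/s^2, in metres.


hr = (5.3^2 - 1.0^2) / (2*9.81) = 1.3807 m


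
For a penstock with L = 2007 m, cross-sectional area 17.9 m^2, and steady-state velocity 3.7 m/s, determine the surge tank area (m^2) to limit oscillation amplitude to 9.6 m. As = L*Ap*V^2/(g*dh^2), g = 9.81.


As = 2007 * 17.9 * 3.7^2 / (9.81 * 9.6^2) = 543.9918 m^2


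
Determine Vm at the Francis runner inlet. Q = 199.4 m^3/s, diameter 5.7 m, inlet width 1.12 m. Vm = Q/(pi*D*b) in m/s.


Vm = 199.4 / (pi * 5.7 * 1.12) = 9.9422 m/s


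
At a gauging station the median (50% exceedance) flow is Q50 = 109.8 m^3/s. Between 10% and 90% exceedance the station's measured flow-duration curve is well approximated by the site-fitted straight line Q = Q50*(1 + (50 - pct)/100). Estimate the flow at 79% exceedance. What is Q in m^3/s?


Q = 109.8 * (1 + (50 - 79)/100) = 77.9580 m^3/s


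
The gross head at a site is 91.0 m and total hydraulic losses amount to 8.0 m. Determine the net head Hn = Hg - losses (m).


Hn = 91.0 - 8.0 = 83.0000 m


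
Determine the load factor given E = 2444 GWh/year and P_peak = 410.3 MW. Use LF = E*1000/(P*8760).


LF = 2444 * 1000 / (410.3 * 8760) = 0.6800


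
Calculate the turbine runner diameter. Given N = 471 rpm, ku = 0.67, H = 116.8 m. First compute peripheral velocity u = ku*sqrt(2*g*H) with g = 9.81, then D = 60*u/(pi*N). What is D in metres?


u = 0.67 * sqrt(2*9.81*116.8) = 32.0735 m/s
D = 60 * 32.0735 / (pi * 471) = 1.3005 m


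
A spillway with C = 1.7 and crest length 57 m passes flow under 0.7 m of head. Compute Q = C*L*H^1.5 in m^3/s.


Q = 1.7 * 57 * 0.7^1.5 = 56.7506 m^3/s


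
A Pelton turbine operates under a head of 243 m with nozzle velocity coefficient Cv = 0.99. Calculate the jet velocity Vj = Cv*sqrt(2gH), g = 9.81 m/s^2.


Vj = 0.99 * sqrt(2*9.81*243) = 68.3578 m/s


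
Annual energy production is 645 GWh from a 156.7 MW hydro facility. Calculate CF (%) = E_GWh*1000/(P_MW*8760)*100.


CF = 645 * 1000 / (156.7 * 8760) * 100 = 46.9880 %


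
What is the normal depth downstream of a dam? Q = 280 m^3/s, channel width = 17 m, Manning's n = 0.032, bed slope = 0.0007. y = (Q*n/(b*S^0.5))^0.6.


y = (280 * 0.032 / (17 * 0.0007^0.5))^0.6 = 6.0199 m


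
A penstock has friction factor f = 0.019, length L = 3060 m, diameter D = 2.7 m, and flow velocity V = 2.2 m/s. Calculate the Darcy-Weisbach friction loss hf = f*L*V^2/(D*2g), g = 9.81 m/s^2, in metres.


hf = 0.019 * 3060 * 2.2^2 / (2.7 * 2 * 9.81) = 5.3120 m


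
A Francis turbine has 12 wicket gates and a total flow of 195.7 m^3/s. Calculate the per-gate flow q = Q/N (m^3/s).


q = 195.7 / 12 = 16.3083 m^3/s


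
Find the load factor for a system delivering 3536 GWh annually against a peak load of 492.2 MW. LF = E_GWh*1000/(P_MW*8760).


LF = 3536 * 1000 / (492.2 * 8760) = 0.8201


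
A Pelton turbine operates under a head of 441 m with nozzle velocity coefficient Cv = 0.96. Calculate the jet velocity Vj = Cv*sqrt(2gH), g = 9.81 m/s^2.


Vj = 0.96 * sqrt(2*9.81*441) = 89.2976 m/s


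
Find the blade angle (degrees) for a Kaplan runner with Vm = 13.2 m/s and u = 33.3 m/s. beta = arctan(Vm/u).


beta = arctan(13.2 / 33.3) = 21.6232 degrees


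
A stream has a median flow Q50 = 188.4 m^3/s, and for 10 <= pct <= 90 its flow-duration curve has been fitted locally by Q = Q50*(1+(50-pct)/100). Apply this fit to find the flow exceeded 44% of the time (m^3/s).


Q = 188.4 * (1 + (50 - 44)/100) = 199.7040 m^3/s


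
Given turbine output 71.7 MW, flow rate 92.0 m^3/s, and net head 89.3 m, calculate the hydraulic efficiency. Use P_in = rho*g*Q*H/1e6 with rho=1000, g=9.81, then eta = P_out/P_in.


P_in = 1000 * 9.81 * 92.0 * 89.3 / 1e6 = 80.5950 MW
eta = 71.7 / 80.5950 = 0.8896


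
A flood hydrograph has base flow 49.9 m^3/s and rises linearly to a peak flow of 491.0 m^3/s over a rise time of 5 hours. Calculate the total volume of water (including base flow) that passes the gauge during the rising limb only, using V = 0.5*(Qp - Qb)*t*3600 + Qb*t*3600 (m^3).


V = 0.5*(491.0 - 49.9)*5*3600 + 49.9*5*3600 = 4.8681e+06 m^3


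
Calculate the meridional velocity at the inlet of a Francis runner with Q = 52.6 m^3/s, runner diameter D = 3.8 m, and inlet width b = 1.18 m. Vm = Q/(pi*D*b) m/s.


Vm = 52.6 / (pi * 3.8 * 1.18) = 3.7340 m/s


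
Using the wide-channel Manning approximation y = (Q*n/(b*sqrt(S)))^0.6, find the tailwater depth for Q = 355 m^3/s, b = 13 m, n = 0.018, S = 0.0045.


y = (355 * 0.018 / (13 * 0.0045^0.5))^0.6 = 3.3035 m


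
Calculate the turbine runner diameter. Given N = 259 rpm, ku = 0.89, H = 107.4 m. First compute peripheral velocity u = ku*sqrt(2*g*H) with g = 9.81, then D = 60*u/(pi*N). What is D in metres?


u = 0.89 * sqrt(2*9.81*107.4) = 40.8547 m/s
D = 60 * 40.8547 / (pi * 259) = 3.0126 m


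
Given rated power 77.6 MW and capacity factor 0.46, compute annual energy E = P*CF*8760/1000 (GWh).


E = 77.6 * 0.46 * 8760 / 1000 = 312.6970 GWh


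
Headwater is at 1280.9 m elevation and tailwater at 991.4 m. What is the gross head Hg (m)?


Hg = 1280.9 - 991.4 = 289.5000 m


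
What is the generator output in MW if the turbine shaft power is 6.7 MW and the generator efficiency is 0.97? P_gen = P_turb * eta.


P_gen = 6.7 * 0.97 = 6.4990 MW


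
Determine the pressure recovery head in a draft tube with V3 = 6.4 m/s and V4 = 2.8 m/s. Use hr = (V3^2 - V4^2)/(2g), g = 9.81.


hr = (6.4^2 - 2.8^2) / (2*9.81) = 1.6881 m


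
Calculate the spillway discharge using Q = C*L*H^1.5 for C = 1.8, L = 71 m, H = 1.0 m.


Q = 1.8 * 71 * 1.0^1.5 = 127.8000 m^3/s


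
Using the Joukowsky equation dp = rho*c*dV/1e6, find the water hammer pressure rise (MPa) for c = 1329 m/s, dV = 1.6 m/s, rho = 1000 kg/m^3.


dp = 1000 * 1329 * 1.6 / 1e6 = 2.1264 MPa


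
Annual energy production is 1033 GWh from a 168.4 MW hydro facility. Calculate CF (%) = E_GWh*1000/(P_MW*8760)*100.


CF = 1033 * 1000 / (168.4 * 8760) * 100 = 70.0252 %


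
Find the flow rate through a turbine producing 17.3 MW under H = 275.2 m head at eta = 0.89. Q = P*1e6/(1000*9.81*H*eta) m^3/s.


Q = 17.3 * 1e6 / (1000 * 9.81 * 275.2 * 0.89) = 7.2001 m^3/s


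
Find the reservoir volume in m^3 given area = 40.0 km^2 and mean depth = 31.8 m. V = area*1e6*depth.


V = 40.0 * 1e6 * 31.8 = 1.2720e+09 m^3


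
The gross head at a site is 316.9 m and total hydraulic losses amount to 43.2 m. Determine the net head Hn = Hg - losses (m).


Hn = 316.9 - 43.2 = 273.7000 m


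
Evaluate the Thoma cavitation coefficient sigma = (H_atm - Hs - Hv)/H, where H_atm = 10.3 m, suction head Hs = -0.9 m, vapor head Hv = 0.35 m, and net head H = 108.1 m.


sigma = (10.3 - (-0.9) - 0.35) / 108.1 = 0.1004


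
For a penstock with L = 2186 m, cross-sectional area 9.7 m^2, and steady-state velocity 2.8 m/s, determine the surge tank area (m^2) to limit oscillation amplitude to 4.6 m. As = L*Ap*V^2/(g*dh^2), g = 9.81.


As = 2186 * 9.7 * 2.8^2 / (9.81 * 4.6^2) = 800.8539 m^2


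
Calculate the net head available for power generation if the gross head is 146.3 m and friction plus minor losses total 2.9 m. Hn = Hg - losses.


Hn = 146.3 - 2.9 = 143.4000 m


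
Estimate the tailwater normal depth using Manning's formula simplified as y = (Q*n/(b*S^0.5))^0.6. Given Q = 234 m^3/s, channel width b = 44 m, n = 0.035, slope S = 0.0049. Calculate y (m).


y = (234 * 0.035 / (44 * 0.0049^0.5))^0.6 = 1.7982 m


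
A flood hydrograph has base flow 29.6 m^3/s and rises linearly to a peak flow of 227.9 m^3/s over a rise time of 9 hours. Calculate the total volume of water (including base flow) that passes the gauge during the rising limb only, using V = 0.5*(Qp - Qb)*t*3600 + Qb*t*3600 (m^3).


V = 0.5*(227.9 - 29.6)*9*3600 + 29.6*9*3600 = 4.1715e+06 m^3


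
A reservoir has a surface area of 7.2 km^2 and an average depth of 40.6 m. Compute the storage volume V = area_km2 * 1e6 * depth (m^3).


V = 7.2 * 1e6 * 40.6 = 2.9232e+08 m^3


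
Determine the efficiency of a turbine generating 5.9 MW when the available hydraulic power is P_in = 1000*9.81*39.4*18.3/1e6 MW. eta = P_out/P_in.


P_in = 1000 * 9.81 * 39.4 * 18.3 / 1e6 = 7.0732 MW
eta = 5.9 / 7.0732 = 0.8341


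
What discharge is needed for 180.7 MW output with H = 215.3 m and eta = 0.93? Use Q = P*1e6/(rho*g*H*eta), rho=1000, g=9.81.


Q = 180.7 * 1e6 / (1000 * 9.81 * 215.3 * 0.93) = 91.9946 m^3/s


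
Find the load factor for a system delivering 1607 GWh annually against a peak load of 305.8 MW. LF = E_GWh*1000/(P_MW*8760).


LF = 1607 * 1000 / (305.8 * 8760) = 0.5999


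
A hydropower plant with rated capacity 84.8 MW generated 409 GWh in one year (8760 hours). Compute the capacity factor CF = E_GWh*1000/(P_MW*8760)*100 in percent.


CF = 409 * 1000 / (84.8 * 8760) * 100 = 55.0584 %


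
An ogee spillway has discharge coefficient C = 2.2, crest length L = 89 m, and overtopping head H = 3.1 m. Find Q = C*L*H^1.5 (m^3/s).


Q = 2.2 * 89 * 3.1^1.5 = 1068.6986 m^3/s


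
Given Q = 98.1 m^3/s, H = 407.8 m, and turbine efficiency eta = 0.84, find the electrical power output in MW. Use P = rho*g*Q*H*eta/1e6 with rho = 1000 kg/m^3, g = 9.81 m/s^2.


P = 1000 * 9.81 * 98.1 * 407.8 * 0.84 / 1e6 = 329.6587 MW


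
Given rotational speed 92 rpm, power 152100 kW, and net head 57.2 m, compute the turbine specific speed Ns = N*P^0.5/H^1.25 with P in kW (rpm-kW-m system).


Ns = 92 * 152100^0.5 / 57.2^1.25 = 228.0906


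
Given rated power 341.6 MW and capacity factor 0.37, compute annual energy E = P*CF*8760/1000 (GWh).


E = 341.6 * 0.37 * 8760 / 1000 = 1107.1939 GWh


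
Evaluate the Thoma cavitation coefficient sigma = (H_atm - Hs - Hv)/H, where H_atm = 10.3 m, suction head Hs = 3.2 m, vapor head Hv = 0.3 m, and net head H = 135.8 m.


sigma = (10.3 - 3.2 - 0.3) / 135.8 = 0.0501


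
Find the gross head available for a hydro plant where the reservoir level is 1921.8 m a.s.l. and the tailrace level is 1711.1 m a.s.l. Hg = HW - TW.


Hg = 1921.8 - 1711.1 = 210.7000 m


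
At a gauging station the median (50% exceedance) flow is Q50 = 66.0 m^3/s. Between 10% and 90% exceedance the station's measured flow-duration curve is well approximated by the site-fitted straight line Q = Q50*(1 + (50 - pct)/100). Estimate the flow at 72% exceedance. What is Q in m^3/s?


Q = 66.0 * (1 + (50 - 72)/100) = 51.4800 m^3/s


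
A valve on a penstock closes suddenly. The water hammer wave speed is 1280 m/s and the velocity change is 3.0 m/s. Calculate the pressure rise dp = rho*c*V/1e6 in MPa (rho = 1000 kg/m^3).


dp = 1000 * 1280 * 3.0 / 1e6 = 3.8400 MPa


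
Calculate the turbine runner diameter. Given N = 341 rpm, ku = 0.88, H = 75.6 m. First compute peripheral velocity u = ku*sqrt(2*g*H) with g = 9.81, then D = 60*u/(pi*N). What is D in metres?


u = 0.88 * sqrt(2*9.81*75.6) = 33.8917 m/s
D = 60 * 33.8917 / (pi * 341) = 1.8982 m


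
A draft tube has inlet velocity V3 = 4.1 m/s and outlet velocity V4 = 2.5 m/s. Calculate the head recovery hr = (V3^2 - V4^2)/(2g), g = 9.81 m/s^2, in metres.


hr = (4.1^2 - 2.5^2) / (2*9.81) = 0.5382 m


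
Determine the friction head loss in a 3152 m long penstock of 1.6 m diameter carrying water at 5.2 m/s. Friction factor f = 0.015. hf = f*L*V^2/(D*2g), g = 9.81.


hf = 0.015 * 3152 * 5.2^2 / (1.6 * 2 * 9.81) = 40.7254 m


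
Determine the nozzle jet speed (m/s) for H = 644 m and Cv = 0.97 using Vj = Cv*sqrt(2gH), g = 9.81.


Vj = 0.97 * sqrt(2*9.81*644) = 109.0346 m/s


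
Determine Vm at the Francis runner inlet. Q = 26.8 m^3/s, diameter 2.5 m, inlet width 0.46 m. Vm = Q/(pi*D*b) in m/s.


Vm = 26.8 / (pi * 2.5 * 0.46) = 7.4180 m/s


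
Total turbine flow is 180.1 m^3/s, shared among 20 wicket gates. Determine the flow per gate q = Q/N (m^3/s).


q = 180.1 / 20 = 9.0050 m^3/s


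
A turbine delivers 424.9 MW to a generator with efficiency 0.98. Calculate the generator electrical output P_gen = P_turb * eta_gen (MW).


P_gen = 424.9 * 0.98 = 416.4020 MW


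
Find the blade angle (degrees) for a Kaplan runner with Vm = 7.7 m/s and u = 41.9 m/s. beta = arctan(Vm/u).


beta = arctan(7.7 / 41.9) = 10.4131 degrees


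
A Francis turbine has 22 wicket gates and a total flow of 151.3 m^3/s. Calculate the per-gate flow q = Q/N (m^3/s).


q = 151.3 / 22 = 6.8773 m^3/s


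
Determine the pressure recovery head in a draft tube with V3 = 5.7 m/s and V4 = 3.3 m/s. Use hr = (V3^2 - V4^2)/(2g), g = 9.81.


hr = (5.7^2 - 3.3^2) / (2*9.81) = 1.1009 m


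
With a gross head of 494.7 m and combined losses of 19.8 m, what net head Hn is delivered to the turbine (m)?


Hn = 494.7 - 19.8 = 474.9000 m


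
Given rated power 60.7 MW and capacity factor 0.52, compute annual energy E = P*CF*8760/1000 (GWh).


E = 60.7 * 0.52 * 8760 / 1000 = 276.5006 GWh


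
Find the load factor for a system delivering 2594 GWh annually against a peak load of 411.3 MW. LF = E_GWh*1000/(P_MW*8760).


LF = 2594 * 1000 / (411.3 * 8760) = 0.7200


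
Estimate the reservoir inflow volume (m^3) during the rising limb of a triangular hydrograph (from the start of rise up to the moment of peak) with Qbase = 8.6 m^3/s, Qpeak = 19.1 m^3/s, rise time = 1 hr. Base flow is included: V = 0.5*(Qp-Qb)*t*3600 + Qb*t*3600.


V = 0.5*(19.1 - 8.6)*1*3600 + 8.6*1*3600 = 49860.0000 m^3


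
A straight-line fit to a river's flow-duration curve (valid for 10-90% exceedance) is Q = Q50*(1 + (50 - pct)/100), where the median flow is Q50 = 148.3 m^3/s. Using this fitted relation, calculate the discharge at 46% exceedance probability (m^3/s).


Q = 148.3 * (1 + (50 - 46)/100) = 154.2320 m^3/s


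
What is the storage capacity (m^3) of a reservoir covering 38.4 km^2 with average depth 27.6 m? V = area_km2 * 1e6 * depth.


V = 38.4 * 1e6 * 27.6 = 1.0598e+09 m^3


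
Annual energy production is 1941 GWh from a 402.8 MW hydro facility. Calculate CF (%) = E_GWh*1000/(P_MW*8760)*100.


CF = 1941 * 1000 / (402.8 * 8760) * 100 = 55.0088 %


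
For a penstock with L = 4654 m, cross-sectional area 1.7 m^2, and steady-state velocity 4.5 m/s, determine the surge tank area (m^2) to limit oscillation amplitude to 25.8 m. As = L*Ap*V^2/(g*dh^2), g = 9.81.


As = 4654 * 1.7 * 4.5^2 / (9.81 * 25.8^2) = 24.5353 m^2


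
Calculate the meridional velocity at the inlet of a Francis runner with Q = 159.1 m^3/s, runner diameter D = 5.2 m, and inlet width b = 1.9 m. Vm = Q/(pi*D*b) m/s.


Vm = 159.1 / (pi * 5.2 * 1.9) = 5.1258 m/s


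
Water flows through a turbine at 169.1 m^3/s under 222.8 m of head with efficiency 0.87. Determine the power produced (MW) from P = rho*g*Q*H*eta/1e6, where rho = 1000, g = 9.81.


P = 1000 * 9.81 * 169.1 * 222.8 * 0.87 / 1e6 = 321.5489 MW


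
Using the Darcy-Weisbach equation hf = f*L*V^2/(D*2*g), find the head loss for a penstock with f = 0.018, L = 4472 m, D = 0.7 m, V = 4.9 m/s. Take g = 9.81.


hf = 0.018 * 4472 * 4.9^2 / (0.7 * 2 * 9.81) = 140.7244 m


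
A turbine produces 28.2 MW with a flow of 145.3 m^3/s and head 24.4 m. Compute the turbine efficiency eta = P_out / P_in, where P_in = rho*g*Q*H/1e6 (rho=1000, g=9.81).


P_in = 1000 * 9.81 * 145.3 * 24.4 / 1e6 = 34.7796 MW
eta = 28.2 / 34.7796 = 0.8108


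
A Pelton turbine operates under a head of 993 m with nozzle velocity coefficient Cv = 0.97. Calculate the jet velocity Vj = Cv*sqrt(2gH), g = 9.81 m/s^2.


Vj = 0.97 * sqrt(2*9.81*993) = 135.3929 m/s


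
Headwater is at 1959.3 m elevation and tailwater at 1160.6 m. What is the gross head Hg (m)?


Hg = 1959.3 - 1160.6 = 798.7000 m


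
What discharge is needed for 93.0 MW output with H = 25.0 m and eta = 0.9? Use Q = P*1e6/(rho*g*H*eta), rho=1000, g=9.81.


Q = 93.0 * 1e6 / (1000 * 9.81 * 25.0 * 0.9) = 421.3388 m^3/s


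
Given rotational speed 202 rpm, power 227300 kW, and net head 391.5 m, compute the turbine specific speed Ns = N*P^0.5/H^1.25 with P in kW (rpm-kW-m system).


Ns = 202 * 227300^0.5 / 391.5^1.25 = 55.3014


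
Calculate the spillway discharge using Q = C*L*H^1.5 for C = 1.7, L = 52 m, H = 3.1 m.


Q = 1.7 * 52 * 3.1^1.5 = 482.4972 m^3/s


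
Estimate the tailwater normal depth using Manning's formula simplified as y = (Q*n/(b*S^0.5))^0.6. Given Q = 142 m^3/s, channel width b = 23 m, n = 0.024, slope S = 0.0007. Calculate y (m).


y = (142 * 0.024 / (23 * 0.0007^0.5))^0.6 = 2.8115 m


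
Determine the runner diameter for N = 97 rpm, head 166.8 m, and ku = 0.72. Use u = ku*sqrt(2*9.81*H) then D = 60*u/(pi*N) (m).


u = 0.72 * sqrt(2*9.81*166.8) = 41.1889 m/s
D = 60 * 41.1889 / (pi * 97) = 8.1098 m


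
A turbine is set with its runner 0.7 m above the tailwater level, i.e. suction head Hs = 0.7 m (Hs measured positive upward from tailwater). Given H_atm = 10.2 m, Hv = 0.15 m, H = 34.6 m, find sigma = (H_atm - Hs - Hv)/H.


sigma = (10.2 - 0.7 - 0.15) / 34.6 = 0.2702


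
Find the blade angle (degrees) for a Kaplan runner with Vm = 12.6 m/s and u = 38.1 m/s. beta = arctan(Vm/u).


beta = arctan(12.6 / 38.1) = 18.2995 degrees


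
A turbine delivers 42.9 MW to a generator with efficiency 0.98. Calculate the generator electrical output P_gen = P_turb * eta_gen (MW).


P_gen = 42.9 * 0.98 = 42.0420 MW


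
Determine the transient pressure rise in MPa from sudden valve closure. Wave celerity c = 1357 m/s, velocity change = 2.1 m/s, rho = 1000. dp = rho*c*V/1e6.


dp = 1000 * 1357 * 2.1 / 1e6 = 2.8497 MPa


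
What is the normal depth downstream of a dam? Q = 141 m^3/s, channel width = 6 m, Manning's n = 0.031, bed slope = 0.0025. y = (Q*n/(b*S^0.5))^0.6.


y = (141 * 0.031 / (6 * 0.0025^0.5))^0.6 = 4.9897 m


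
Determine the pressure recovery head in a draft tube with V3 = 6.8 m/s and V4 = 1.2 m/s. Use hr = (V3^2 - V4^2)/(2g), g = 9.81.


hr = (6.8^2 - 1.2^2) / (2*9.81) = 2.2834 m


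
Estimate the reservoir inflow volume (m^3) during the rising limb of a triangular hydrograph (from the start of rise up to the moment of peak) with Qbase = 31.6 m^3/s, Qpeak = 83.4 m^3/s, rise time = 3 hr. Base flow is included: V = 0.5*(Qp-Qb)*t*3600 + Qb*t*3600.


V = 0.5*(83.4 - 31.6)*3*3600 + 31.6*3*3600 = 621000.0000 m^3


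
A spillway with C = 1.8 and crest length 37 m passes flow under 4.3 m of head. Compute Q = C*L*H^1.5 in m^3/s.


Q = 1.8 * 37 * 4.3^1.5 = 593.8502 m^3/s


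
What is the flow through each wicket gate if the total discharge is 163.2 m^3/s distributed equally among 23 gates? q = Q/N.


q = 163.2 / 23 = 7.0957 m^3/s


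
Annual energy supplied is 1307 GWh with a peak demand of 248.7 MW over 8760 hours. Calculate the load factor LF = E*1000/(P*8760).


LF = 1307 * 1000 / (248.7 * 8760) = 0.5999


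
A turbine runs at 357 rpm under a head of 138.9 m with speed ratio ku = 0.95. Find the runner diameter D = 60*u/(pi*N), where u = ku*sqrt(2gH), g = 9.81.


u = 0.95 * sqrt(2*9.81*138.9) = 49.5934 m/s
D = 60 * 49.5934 / (pi * 357) = 2.6531 m


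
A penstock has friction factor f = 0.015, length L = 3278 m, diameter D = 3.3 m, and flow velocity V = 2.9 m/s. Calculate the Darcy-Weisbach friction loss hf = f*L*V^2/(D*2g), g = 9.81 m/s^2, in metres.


hf = 0.015 * 3278 * 2.9^2 / (3.3 * 2 * 9.81) = 6.3868 m


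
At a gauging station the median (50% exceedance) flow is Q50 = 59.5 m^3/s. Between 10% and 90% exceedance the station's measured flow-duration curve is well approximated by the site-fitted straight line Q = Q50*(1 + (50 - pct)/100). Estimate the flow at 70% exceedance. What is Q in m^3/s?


Q = 59.5 * (1 + (50 - 70)/100) = 47.6000 m^3/s


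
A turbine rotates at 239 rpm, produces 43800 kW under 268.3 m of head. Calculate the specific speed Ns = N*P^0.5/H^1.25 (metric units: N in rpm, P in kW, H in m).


Ns = 239 * 43800^0.5 / 268.3^1.25 = 46.0637


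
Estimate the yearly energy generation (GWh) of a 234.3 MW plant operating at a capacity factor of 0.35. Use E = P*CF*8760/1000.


E = 234.3 * 0.35 * 8760 / 1000 = 718.3638 GWh


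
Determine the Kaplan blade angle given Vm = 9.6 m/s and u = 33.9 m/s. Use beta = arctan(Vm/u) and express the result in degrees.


beta = arctan(9.6 / 33.9) = 15.8114 degrees


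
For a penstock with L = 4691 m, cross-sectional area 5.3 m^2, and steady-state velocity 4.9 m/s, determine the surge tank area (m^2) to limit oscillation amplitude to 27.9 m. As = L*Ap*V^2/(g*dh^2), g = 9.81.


As = 4691 * 5.3 * 4.9^2 / (9.81 * 27.9^2) = 78.1729 m^2


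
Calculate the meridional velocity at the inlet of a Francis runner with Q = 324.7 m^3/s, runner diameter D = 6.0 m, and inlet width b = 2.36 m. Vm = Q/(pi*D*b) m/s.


Vm = 324.7 / (pi * 6.0 * 2.36) = 7.2991 m/s


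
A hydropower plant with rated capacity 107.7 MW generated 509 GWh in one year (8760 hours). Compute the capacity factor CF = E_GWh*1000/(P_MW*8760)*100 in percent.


CF = 509 * 1000 / (107.7 * 8760) * 100 = 53.9508 %


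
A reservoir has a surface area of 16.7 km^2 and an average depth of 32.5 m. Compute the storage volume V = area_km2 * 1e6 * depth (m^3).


V = 16.7 * 1e6 * 32.5 = 5.4275e+08 m^3


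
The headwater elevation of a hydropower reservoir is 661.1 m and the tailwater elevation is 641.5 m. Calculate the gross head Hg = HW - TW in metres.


Hg = 661.1 - 641.5 = 19.6000 m


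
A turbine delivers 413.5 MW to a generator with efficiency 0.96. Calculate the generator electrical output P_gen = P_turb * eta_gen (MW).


P_gen = 413.5 * 0.96 = 396.9600 MW


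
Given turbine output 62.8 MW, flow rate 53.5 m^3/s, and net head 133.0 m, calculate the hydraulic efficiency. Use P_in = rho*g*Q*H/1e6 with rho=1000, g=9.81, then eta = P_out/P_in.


P_in = 1000 * 9.81 * 53.5 * 133.0 / 1e6 = 69.8031 MW
eta = 62.8 / 69.8031 = 0.8997


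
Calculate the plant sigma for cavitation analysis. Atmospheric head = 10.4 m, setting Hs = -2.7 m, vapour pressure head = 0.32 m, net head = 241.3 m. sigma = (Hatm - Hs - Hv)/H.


sigma = (10.4 - (-2.7) - 0.32) / 241.3 = 0.0530


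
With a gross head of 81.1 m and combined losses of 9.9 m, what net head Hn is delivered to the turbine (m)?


Hn = 81.1 - 9.9 = 71.2000 m


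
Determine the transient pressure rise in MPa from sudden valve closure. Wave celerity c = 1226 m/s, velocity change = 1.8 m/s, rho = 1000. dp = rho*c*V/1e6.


dp = 1000 * 1226 * 1.8 / 1e6 = 2.2068 MPa


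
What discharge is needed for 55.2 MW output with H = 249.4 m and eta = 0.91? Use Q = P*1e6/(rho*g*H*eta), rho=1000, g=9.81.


Q = 55.2 * 1e6 / (1000 * 9.81 * 249.4 * 0.91) = 24.7932 m^3/s


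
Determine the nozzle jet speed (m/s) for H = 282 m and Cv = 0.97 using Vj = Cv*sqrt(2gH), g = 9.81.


Vj = 0.97 * sqrt(2*9.81*282) = 72.1516 m/s


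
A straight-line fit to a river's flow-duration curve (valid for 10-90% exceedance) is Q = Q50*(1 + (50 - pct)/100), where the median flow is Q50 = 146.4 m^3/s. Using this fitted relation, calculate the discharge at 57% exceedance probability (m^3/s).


Q = 146.4 * (1 + (50 - 57)/100) = 136.1520 m^3/s


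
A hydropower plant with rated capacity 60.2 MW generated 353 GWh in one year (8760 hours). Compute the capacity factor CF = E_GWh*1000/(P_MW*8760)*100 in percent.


CF = 353 * 1000 / (60.2 * 8760) * 100 = 66.9382 %


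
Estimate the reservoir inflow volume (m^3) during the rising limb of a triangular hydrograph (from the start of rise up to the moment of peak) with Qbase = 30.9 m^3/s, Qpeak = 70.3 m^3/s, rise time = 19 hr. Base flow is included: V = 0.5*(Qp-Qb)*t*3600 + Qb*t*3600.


V = 0.5*(70.3 - 30.9)*19*3600 + 30.9*19*3600 = 3.4610e+06 m^3


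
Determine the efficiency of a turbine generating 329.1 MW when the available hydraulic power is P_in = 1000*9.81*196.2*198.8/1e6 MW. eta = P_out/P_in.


P_in = 1000 * 9.81 * 196.2 * 198.8 / 1e6 = 382.6347 MW
eta = 329.1 / 382.6347 = 0.8601


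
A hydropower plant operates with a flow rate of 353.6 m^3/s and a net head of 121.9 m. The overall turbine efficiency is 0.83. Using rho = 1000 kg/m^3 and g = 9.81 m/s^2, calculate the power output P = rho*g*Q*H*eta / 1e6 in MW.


P = 1000 * 9.81 * 353.6 * 121.9 * 0.83 / 1e6 = 350.9644 MW


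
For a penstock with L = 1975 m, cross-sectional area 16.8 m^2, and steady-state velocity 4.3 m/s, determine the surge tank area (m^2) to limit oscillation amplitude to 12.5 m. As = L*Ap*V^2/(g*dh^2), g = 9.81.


As = 1975 * 16.8 * 4.3^2 / (9.81 * 12.5^2) = 400.2435 m^2


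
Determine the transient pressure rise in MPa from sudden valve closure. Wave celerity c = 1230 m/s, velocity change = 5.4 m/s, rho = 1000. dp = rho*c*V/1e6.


dp = 1000 * 1230 * 5.4 / 1e6 = 6.6420 MPa


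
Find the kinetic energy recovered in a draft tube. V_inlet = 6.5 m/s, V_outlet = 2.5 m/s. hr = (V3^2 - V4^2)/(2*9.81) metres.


hr = (6.5^2 - 2.5^2) / (2*9.81) = 1.8349 m


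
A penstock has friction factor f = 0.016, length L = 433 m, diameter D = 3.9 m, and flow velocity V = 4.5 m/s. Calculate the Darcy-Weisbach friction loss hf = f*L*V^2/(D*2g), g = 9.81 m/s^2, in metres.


hf = 0.016 * 433 * 4.5^2 / (3.9 * 2 * 9.81) = 1.8335 m


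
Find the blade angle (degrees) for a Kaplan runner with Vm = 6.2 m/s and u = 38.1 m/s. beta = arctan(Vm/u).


beta = arctan(6.2 / 38.1) = 9.2427 degrees


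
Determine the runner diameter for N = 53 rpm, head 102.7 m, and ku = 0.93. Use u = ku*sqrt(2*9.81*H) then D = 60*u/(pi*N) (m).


u = 0.93 * sqrt(2*9.81*102.7) = 41.7463 m/s
D = 60 * 41.7463 / (pi * 53) = 15.0433 m


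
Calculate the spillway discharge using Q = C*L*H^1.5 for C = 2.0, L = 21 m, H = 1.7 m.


Q = 2.0 * 21 * 1.7^1.5 = 93.0942 m^3/s


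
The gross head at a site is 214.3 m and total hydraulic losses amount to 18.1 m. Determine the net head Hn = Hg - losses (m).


Hn = 214.3 - 18.1 = 196.2000 m


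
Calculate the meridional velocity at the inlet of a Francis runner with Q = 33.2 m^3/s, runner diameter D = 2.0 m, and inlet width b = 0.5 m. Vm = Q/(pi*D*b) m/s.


Vm = 33.2 / (pi * 2.0 * 0.5) = 10.5679 m/s


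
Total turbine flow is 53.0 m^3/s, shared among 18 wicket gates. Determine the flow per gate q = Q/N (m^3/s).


q = 53.0 / 18 = 2.9444 m^3/s


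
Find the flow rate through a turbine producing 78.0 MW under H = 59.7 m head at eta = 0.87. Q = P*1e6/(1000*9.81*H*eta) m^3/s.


Q = 78.0 * 1e6 / (1000 * 9.81 * 59.7 * 0.87) = 153.0848 m^3/s


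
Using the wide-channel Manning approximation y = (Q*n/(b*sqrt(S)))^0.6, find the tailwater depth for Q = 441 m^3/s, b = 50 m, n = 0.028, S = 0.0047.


y = (441 * 0.028 / (50 * 0.0047^0.5))^0.6 = 2.1575 m


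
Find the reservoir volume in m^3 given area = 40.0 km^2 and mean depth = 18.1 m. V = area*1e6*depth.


V = 40.0 * 1e6 * 18.1 = 7.2400e+08 m^3


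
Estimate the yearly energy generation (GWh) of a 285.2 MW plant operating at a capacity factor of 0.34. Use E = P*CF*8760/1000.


E = 285.2 * 0.34 * 8760 / 1000 = 849.4397 GWh


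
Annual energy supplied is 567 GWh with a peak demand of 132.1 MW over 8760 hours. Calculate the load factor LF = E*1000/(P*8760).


LF = 567 * 1000 / (132.1 * 8760) = 0.4900


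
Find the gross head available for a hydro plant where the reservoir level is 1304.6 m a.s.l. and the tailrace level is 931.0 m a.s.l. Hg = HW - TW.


Hg = 1304.6 - 931.0 = 373.6000 m


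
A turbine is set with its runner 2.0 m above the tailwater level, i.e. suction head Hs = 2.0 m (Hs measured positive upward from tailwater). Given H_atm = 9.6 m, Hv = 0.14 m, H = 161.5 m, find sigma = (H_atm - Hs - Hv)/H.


sigma = (9.6 - 2.0 - 0.14) / 161.5 = 0.0462


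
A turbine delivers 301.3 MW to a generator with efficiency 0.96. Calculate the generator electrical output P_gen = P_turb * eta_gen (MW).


P_gen = 301.3 * 0.96 = 289.2480 MW


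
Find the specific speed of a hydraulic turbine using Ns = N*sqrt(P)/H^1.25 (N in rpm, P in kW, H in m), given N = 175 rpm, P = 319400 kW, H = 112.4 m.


Ns = 175 * 319400^0.5 / 112.4^1.25 = 270.2387


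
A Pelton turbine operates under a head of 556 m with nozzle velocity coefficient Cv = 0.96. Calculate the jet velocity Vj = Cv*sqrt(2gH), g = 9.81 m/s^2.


Vj = 0.96 * sqrt(2*9.81*556) = 100.2670 m/s


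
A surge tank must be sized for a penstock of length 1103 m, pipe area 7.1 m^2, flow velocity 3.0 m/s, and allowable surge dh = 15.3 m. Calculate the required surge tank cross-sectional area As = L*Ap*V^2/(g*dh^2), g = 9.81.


As = 1103 * 7.1 * 3.0^2 / (9.81 * 15.3^2) = 30.6920 m^2


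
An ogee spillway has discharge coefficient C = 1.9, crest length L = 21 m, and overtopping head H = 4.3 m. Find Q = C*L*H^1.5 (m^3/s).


Q = 1.9 * 21 * 4.3^1.5 = 355.7751 m^3/s


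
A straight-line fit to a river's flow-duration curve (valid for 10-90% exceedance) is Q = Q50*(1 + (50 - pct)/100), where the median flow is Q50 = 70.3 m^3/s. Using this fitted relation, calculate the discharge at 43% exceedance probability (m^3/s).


Q = 70.3 * (1 + (50 - 43)/100) = 75.2210 m^3/s


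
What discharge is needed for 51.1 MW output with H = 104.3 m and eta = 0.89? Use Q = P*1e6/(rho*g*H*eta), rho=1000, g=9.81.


Q = 51.1 * 1e6 / (1000 * 9.81 * 104.3 * 0.89) = 56.1148 m^3/s


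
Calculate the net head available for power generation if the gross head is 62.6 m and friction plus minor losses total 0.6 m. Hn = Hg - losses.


Hn = 62.6 - 0.6 = 62.0000 m


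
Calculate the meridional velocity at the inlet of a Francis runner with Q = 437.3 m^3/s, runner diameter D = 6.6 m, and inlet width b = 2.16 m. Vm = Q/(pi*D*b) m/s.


Vm = 437.3 / (pi * 6.6 * 2.16) = 9.7641 m/s


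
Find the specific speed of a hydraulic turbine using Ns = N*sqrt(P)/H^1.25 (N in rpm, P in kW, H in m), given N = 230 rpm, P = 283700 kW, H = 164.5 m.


Ns = 230 * 283700^0.5 / 164.5^1.25 = 207.9458


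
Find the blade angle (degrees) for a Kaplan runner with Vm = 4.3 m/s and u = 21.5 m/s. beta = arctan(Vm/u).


beta = arctan(4.3 / 21.5) = 11.3099 degrees


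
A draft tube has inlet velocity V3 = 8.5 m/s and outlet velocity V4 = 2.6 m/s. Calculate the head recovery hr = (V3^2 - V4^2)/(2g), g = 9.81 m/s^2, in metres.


hr = (8.5^2 - 2.6^2) / (2*9.81) = 3.3379 m


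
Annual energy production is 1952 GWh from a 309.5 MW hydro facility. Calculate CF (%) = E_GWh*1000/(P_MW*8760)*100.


CF = 1952 * 1000 / (309.5 * 8760) * 100 = 71.9971 %
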